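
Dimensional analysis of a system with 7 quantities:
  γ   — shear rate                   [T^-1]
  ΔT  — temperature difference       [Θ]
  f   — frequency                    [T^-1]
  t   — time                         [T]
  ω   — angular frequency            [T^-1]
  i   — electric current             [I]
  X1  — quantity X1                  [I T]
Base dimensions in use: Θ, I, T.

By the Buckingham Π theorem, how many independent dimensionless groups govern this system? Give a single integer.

4

Dimensional matrix (Θ×I×T by γ×ΔT×f×t×ω×i×X1):
  Θ: [ 0  1  0  0  0  0  0]
  I: [ 0  0  0  0  0  1  1]
  T: [-1  0 -1  1 -1  0  1]
Row reduction gives pivot columns γ,ΔT,i; rank = 3
7 vars − rank 3 = 4 Π groups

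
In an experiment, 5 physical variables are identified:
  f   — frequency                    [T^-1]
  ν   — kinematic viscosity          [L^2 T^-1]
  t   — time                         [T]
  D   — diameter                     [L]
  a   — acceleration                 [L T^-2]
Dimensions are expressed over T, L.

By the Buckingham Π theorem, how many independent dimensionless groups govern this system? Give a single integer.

Write exponents as rows T,L / cols f,ν,t,D,a:
  T: [-1 -1  1  0 -2]
  L: [ 0  2  0  1  1]
Echelon form has 2 nonzero rows (pivots: f,ν)
Π count = n − r = 5 − 2 = 3

3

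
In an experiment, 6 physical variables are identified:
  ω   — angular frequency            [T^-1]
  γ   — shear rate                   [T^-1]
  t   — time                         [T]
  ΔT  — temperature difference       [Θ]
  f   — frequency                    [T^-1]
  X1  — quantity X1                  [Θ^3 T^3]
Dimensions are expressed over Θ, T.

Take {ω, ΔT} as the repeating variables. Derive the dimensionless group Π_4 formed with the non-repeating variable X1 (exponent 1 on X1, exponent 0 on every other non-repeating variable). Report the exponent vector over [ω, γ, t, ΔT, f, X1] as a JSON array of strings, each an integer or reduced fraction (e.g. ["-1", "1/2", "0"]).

["3", "0", "0", "-3", "0", "1"]

Dimensional matrix (Θ×T by ω×γ×t×ΔT×f×X1):
  Θ: [ 0  0  0  1  0  3]
  T: [-1 -1  1  0 -1  3]
Row reduction gives pivot columns ω,ΔT; rank = 2
Repeat: ω,ΔT; free: γ,t,f,X1
RREF:
  r0: [   1    1   -1    0    1   -3]
  r1: [   0    0    0    1    0    3]
Fix exponent of X1 at 1, γ at 0, t at 0, f at 0; solve each RREF row for its pivot's exponent:
  r0: exp(ω) + (-3)·1 = 0 ⇒ exp(ω) = 3
  r1: exp(ΔT) + (3)·1 = 0 ⇒ exp(ΔT) = -3
Π_4 = ω^3 · ΔT^-3 · X1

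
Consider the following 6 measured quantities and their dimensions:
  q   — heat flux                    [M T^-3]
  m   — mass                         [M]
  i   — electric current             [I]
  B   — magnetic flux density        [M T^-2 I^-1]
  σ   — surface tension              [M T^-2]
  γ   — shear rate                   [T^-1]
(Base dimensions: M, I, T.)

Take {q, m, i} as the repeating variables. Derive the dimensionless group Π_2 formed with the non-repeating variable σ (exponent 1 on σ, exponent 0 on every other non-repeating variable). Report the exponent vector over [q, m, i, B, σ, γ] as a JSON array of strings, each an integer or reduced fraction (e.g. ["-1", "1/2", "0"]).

Write exponents as rows M,I,T / cols q,m,i,B,σ,γ:
  M: [ 1  1  0  1  1  0]
  I: [ 0  0  1 -1  0  0]
  T: [-3  0  0 -2 -2 -1]
Row reduction gives pivot columns q,m,i; rank = 3
Pivot set = {q,m,i}, free = {B,σ,γ}
RREF:
  r0: [   1    0    0  2/3  2/3  1/3]
  r1: [   0    1    0  1/3  1/3 -1/3]
  r2: [   0    0    1   -1    0    0]
Fix exponent of σ at 1, B at 0, γ at 0; solve each RREF row for its pivot's exponent:
  r0: exp(q) + (2/3)·1 = 0 ⇒ exp(q) = -2/3
  r1: exp(m) + (1/3)·1 = 0 ⇒ exp(m) = -1/3
  r2: exp(i) + (0)·1 = 0 ⇒ exp(i) = 0
Π_2 = q^(-2/3) · m^(-1/3) · σ

["-2/3", "-1/3", "0", "0", "1", "0"]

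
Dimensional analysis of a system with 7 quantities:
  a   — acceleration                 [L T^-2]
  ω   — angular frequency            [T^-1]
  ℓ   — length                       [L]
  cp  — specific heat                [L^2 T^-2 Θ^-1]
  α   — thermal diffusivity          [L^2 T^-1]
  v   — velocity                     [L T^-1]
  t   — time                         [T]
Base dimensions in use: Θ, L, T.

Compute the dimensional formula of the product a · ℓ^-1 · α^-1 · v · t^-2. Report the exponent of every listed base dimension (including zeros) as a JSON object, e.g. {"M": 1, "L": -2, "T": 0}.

{"Θ": 0, "L": -1, "T": -4}

Exponent matrix [Θ,L,T] × [a,ω,ℓ,cp,α,v,t]:
  Θ: [ 0  0  0 -1  0  0  0]
  L: [ 1  0  1  2  2  1  0]
  T: [-2 -1  0 -2 -1 -1  1]
  [Θ]: (1)·0+(-1)·0+(-1)·0+(1)·0+(-2)·0 = 0
  [L]: (1)·1+(-1)·1+(-1)·2+(1)·1+(-2)·0 = -1
  [T]: (1)·-2+(-1)·0+(-1)·-1+(1)·-1+(-2)·1 = -4
⇒ L^-1 T^-4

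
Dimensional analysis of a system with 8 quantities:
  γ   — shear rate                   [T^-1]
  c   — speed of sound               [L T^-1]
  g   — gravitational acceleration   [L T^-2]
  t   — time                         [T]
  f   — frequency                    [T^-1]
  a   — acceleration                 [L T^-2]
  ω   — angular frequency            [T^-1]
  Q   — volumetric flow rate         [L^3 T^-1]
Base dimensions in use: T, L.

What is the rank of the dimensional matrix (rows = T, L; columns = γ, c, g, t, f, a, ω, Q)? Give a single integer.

Dimensional matrix (T×L by γ×c×g×t×f×a×ω×Q):
  T: [-1 -1 -2  1 -1 -2 -1 -1]
  L: [ 0  1  1  0  0  1  0  3]
Row reduction gives pivot columns γ,c; rank = 2

2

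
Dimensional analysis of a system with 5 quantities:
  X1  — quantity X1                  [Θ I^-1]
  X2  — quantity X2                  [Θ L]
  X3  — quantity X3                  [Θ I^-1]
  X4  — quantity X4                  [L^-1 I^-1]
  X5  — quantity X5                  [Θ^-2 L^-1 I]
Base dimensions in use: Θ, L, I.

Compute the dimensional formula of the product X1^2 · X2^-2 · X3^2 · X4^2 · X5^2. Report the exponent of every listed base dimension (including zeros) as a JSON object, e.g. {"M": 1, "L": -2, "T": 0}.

{"Θ": -2, "L": -6, "I": -4}

Exponent matrix [Θ,L,I] × [X1,X2,X3,X4,X5]:
  Θ: [ 1  1  1  0 -2]
  L: [ 0  1  0 -1 -1]
  I: [-1  0 -1 -1  1]
  [Θ]: (2)·1+(-2)·1+(2)·1+(2)·0+(2)·-2 = -2
  [L]: (2)·0+(-2)·1+(2)·0+(2)·-1+(2)·-1 = -6
  [I]: (2)·-1+(-2)·0+(2)·-1+(2)·-1+(2)·1 = -4
⇒ Θ^-2 L^-6 I^-4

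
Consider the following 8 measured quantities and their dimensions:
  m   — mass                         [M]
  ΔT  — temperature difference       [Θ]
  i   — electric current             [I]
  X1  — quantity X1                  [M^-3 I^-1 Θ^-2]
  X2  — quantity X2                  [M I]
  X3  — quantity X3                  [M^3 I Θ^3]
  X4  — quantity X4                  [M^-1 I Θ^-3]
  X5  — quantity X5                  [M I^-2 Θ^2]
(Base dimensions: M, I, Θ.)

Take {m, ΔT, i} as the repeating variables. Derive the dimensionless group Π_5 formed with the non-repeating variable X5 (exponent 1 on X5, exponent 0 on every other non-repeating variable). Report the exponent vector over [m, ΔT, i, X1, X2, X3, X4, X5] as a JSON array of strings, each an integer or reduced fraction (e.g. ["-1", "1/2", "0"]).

Exponent matrix [M,I,Θ] × [m,ΔT,i,X1,X2,X3,X4,X5]:
  M: [ 1  0  0 -3  1  3 -1  1]
  I: [ 0  0  1 -1  1  1  1 -2]
  Θ: [ 0  1  0 -2  0  3 -3  2]
RREF → pivots at {m,ΔT,i} ⇒ r = 3
Pivot set = {m,ΔT,i}, free = {X1,X2,X3,X4,X5}
RREF:
  r0: [   1    0    0   -3    1    3   -1    1]
  r1: [   0    1    0   -2    0    3   -3    2]
  r2: [   0    0    1   -1    1    1    1   -2]
Fix exponent of X5 at 1, X1 at 0, X2 at 0, X3 at 0, X4 at 0; solve each RREF row for its pivot's exponent:
  r0: exp(m) + (1)·1 = 0 ⇒ exp(m) = -1
  r1: exp(ΔT) + (2)·1 = 0 ⇒ exp(ΔT) = -2
  r2: exp(i) + (-2)·1 = 0 ⇒ exp(i) = 2
Π_5 = m^-1 · ΔT^-2 · i^2 · X5

["-1", "-2", "2", "0", "0", "0", "0", "1"]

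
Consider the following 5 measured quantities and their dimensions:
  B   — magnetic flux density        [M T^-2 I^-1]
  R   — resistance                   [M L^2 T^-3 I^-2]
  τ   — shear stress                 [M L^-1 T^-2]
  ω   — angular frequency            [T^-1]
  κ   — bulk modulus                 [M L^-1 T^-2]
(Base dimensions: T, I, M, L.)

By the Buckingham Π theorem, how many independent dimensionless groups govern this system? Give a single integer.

Exponent matrix [T,I,M,L] × [B,R,τ,ω,κ]:
  T: [-2 -3 -2 -1 -2]
  I: [-1 -2  0  0  0]
  M: [ 1  1  1  0  1]
  L: [ 0  2 -1  0 -1]
Echelon form has 4 nonzero rows (pivots: B,R,τ,ω)
Π count = n − r = 5 − 4 = 1

1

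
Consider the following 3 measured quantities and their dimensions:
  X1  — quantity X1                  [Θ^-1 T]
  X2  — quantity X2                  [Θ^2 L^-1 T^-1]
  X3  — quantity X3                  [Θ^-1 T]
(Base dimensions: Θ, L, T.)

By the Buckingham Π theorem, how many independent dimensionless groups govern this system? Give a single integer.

Exponent matrix [Θ,L,T] × [X1,X2,X3]:
  Θ: [-1  2 -1]
  L: [ 0 -1  0]
  T: [ 1 -1  1]
Row reduction gives pivot columns X1,X2; rank = 2
Π count = n − r = 3 − 2 = 1

1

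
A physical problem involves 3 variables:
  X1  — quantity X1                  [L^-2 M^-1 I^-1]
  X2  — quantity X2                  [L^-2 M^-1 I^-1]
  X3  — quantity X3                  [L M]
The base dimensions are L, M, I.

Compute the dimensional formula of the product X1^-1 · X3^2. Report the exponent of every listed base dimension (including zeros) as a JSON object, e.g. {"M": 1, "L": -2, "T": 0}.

Write exponents as rows L,M,I / cols X1,X2,X3:
  L: [-2 -2  1]
  M: [-1 -1  1]
  I: [-1 -1  0]
  [L]: (-1)·-2+(2)·1 = 4
  [M]: (-1)·-1+(2)·1 = 3
  [I]: (-1)·-1+(2)·0 = 1
⇒ L^4 M^3 I

{"L": 4, "M": 3, "I": 1}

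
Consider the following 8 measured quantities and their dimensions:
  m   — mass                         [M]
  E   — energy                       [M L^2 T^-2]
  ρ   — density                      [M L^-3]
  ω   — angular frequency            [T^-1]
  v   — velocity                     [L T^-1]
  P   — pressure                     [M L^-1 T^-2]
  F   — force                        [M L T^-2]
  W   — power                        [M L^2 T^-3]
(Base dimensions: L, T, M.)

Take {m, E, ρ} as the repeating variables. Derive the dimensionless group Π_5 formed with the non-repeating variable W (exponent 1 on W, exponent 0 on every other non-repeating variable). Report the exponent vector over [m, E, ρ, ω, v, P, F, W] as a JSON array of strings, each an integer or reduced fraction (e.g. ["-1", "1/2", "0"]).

["5/6", "-3/2", "-1/3", "0", "0", "0", "0", "1"]

Dimensional matrix (L×T×M by m×E×ρ×ω×v×P×F×W):
  L: [ 0  2 -3  0  1 -1  1  2]
  T: [ 0 -2  0 -1 -1 -2 -2 -3]
  M: [ 1  1  1  0  0  1  1  1]
Echelon form has 3 nonzero rows (pivots: m,E,ρ)
Repeat: m,E,ρ; free: ω,v,P,F,W
RREF:
  r0: [   1    0    0 -5/6 -1/2   -1 -1/3 -5/6]
  r1: [   0    1    0  1/2  1/2    1    1  3/2]
  r2: [   0    0    1  1/3    0    1  1/3  1/3]
Fix exponent of W at 1, ω at 0, v at 0, P at 0, F at 0; solve each RREF row for its pivot's exponent:
  r0: exp(m) + (-5/6)·1 = 0 ⇒ exp(m) = 5/6
  r1: exp(E) + (3/2)·1 = 0 ⇒ exp(E) = -3/2
  r2: exp(ρ) + (1/3)·1 = 0 ⇒ exp(ρ) = -1/3
Π_5 = m^(5/6) · E^(-3/2) · ρ^(-1/3) · W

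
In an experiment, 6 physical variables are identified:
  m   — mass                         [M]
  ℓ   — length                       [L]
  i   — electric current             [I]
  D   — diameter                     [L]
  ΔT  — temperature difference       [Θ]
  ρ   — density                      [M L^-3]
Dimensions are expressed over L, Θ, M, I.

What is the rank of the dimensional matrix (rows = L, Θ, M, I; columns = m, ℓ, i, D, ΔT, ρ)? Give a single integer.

Exponent matrix [L,Θ,M,I] × [m,ℓ,i,D,ΔT,ρ]:
  L: [ 0  1  0  1  0 -3]
  Θ: [ 0  0  0  0  1  0]
  M: [ 1  0  0  0  0  1]
  I: [ 0  0  1  0  0  0]
Row reduction gives pivot columns m,ℓ,i,ΔT; rank = 4

4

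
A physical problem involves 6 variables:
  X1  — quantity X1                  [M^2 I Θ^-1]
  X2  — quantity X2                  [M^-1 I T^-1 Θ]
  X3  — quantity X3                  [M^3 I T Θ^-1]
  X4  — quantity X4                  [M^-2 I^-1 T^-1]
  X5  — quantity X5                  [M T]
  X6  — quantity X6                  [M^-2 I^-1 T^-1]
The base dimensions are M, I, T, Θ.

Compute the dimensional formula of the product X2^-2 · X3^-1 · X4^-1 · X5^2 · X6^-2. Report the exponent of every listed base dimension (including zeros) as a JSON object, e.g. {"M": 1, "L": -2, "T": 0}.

{"M": 7, "I": 0, "T": 6, "Θ": -1}

Write exponents as rows M,I,T,Θ / cols X1,X2,X3,X4,X5,X6:
  M: [ 2 -1  3 -2  1 -2]
  I: [ 1  1  1 -1  0 -1]
  T: [ 0 -1  1 -1  1 -1]
  Θ: [-1  1 -1  0  0  0]
  [M]: (-2)·-1+(-1)·3+(-1)·-2+(2)·1+(-2)·-2 = 7
  [I]: (-2)·1+(-1)·1+(-1)·-1+(2)·0+(-2)·-1 = 0
  [T]: (-2)·-1+(-1)·1+(-1)·-1+(2)·1+(-2)·-1 = 6
  [Θ]: (-2)·1+(-1)·-1+(-1)·0+(2)·0+(-2)·0 = -1
⇒ M^7 T^6 Θ^-1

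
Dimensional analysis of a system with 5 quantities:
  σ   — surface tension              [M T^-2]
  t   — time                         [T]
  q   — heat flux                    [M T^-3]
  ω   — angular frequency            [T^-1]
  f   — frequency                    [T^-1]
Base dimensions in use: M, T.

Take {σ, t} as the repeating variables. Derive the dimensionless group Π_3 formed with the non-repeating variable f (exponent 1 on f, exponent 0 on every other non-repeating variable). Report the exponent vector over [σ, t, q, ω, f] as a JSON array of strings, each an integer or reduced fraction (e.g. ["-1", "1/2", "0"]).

["0", "1", "0", "0", "1"]

Dimensional matrix (M×T by σ×t×q×ω×f):
  M: [ 1  0  1  0  0]
  T: [-2  1 -3 -1 -1]
Echelon form has 2 nonzero rows (pivots: σ,t)
Repeat: σ,t; free: q,ω,f
RREF:
  r0: [   1    0    1    0    0]
  r1: [   0    1   -1   -1   -1]
Fix exponent of f at 1, q at 0, ω at 0; solve each RREF row for its pivot's exponent:
  r0: exp(σ) + (0)·1 = 0 ⇒ exp(σ) = 0
  r1: exp(t) + (-1)·1 = 0 ⇒ exp(t) = 1
Π_3 = t · f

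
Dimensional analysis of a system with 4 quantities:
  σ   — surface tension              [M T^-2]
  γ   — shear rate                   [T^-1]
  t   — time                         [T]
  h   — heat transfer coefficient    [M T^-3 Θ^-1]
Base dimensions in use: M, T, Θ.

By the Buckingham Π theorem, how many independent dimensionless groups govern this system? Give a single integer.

1

Exponent matrix [M,T,Θ] × [σ,γ,t,h]:
  M: [ 1  0  0  1]
  T: [-2 -1  1 -3]
  Θ: [ 0  0  0 -1]
Row reduction gives pivot columns σ,γ,h; rank = 3
n=4, r=3 ⇒ 1 dimensionless group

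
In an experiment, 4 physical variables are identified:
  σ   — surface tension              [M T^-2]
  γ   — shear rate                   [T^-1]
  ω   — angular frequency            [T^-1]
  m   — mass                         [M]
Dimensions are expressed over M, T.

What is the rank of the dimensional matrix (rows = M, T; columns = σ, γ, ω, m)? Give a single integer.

2

Exponent matrix [M,T] × [σ,γ,ω,m]:
  M: [ 1  0  0  1]
  T: [-2 -1 -1  0]
Echelon form has 2 nonzero rows (pivots: σ,γ)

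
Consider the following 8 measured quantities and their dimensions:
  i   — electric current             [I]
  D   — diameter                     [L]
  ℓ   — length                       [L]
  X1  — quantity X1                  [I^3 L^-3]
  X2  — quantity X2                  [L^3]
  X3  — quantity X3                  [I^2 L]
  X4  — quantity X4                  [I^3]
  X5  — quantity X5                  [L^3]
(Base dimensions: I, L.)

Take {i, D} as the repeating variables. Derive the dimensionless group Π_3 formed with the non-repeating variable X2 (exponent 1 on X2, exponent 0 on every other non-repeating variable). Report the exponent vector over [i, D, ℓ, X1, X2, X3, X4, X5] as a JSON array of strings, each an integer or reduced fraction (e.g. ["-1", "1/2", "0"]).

Exponent matrix [I,L] × [i,D,ℓ,X1,X2,X3,X4,X5]:
  I: [ 1  0  0  3  0  2  3  0]
  L: [ 0  1  1 -3  3  1  0  3]
Echelon form has 2 nonzero rows (pivots: i,D)
Repeat: i,D; free: ℓ,X1,X2,X3,X4,X5
RREF:
  r0: [   1    0    0    3    0    2    3    0]
  r1: [   0    1    1   -3    3    1    0    3]
Fix exponent of X2 at 1, ℓ at 0, X1 at 0, X3 at 0, X4 at 0, X5 at 0; solve each RREF row for its pivot's exponent:
  r0: exp(i) + (0)·1 = 0 ⇒ exp(i) = 0
  r1: exp(D) + (3)·1 = 0 ⇒ exp(D) = -3
Π_3 = D^-3 · X2

["0", "-3", "0", "0", "1", "0", "0", "0"]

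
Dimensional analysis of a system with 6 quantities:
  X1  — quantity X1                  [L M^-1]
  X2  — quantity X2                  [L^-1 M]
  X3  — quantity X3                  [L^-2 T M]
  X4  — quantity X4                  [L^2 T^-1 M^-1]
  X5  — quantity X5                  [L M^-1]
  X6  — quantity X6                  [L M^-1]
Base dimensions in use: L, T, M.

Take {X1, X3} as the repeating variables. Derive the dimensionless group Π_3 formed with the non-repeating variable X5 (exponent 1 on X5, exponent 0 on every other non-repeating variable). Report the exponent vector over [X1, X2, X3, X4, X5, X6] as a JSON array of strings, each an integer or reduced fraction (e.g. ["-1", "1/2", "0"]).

Dimensional matrix (L×T×M by X1×X2×X3×X4×X5×X6):
  L: [ 1 -1 -2  2  1  1]
  T: [ 0  0  1 -1  0  0]
  M: [-1  1  1 -1 -1 -1]
Echelon form has 2 nonzero rows (pivots: X1,X3)
Pivot set = {X1,X3}, free = {X2,X4,X5,X6}
RREF:
  r0: [   1   -1    0    0    1    1]
  r1: [   0    0    1   -1    0    0]
  r2: [   0    0    0    0    0    0]
Fix exponent of X5 at 1, X2 at 0, X4 at 0, X6 at 0; solve each RREF row for its pivot's exponent:
  r0: exp(X1) + (1)·1 = 0 ⇒ exp(X1) = -1
  r1: exp(X3) + (0)·1 = 0 ⇒ exp(X3) = 0
Π_3 = X1^-1 · X5

["-1", "0", "0", "0", "1", "0"]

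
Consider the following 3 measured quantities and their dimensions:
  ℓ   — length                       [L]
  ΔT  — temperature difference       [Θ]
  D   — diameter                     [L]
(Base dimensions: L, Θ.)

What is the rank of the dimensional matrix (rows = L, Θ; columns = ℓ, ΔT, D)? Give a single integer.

2

Write exponents as rows L,Θ / cols ℓ,ΔT,D:
  L: [ 1  0  1]
  Θ: [ 0  1  0]
RREF → pivots at {ℓ,ΔT} ⇒ r = 2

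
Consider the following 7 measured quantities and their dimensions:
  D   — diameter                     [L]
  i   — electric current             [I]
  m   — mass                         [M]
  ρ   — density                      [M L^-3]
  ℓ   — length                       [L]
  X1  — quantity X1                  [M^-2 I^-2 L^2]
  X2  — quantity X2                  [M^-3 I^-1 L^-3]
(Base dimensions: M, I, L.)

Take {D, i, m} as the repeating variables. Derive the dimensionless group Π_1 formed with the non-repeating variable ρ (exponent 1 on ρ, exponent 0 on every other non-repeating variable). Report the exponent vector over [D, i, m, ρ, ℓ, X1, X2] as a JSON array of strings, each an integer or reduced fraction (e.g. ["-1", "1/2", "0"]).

["3", "0", "-1", "1", "0", "0", "0"]

Write exponents as rows M,I,L / cols D,i,m,ρ,ℓ,X1,X2:
  M: [ 0  0  1  1  0 -2 -3]
  I: [ 0  1  0  0  0 -2 -1]
  L: [ 1  0  0 -3  1  2 -3]
Echelon form has 3 nonzero rows (pivots: D,i,m)
Pivot set = {D,i,m}, free = {ρ,ℓ,X1,X2}
RREF:
  r0: [   1    0    0   -3    1    2   -3]
  r1: [   0    1    0    0    0   -2   -1]
  r2: [   0    0    1    1    0   -2   -3]
Fix exponent of ρ at 1, ℓ at 0, X1 at 0, X2 at 0; solve each RREF row for its pivot's exponent:
  r0: exp(D) + (-3)·1 = 0 ⇒ exp(D) = 3
  r1: exp(i) + (0)·1 = 0 ⇒ exp(i) = 0
  r2: exp(m) + (1)·1 = 0 ⇒ exp(m) = -1
Π_1 = D^3 · m^-1 · ρ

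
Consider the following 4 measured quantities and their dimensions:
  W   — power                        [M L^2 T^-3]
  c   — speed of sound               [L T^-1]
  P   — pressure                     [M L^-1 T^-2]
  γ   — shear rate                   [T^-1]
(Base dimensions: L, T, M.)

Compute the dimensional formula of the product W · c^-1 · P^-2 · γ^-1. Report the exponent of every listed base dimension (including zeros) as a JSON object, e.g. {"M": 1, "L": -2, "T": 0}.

Dimensional matrix (L×T×M by W×c×P×γ):
  L: [ 2  1 -1  0]
  T: [-3 -1 -2 -1]
  M: [ 1  0  1  0]
  [L]: (1)·2+(-1)·1+(-2)·-1+(-1)·0 = 3
  [T]: (1)·-3+(-1)·-1+(-2)·-2+(-1)·-1 = 3
  [M]: (1)·1+(-1)·0+(-2)·1+(-1)·0 = -1
⇒ L^3 T^3 M^-1

{"L": 3, "T": 3, "M": -1}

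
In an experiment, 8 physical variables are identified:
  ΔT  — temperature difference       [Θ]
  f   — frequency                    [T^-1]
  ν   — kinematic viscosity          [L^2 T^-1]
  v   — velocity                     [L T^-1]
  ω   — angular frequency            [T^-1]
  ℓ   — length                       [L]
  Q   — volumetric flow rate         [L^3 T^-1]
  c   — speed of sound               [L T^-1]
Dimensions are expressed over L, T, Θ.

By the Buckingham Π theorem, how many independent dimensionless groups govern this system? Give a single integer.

5

Dimensional matrix (L×T×Θ by ΔT×f×ν×v×ω×ℓ×Q×c):
  L: [ 0  0  2  1  0  1  3  1]
  T: [ 0 -1 -1 -1 -1  0 -1 -1]
  Θ: [ 1  0  0  0  0  0  0  0]
Row reduction gives pivot columns ΔT,f,ν; rank = 3
Π count = n − r = 8 − 3 = 5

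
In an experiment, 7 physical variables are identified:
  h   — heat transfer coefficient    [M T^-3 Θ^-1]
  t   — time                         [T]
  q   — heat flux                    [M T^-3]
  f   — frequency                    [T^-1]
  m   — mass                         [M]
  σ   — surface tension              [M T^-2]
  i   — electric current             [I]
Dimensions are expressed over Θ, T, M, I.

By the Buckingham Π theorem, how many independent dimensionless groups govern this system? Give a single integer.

3

Write exponents as rows Θ,T,M,I / cols h,t,q,f,m,σ,i:
  Θ: [-1  0  0  0  0  0  0]
  T: [-3  1 -3 -1  0 -2  0]
  M: [ 1  0  1  0  1  1  0]
  I: [ 0  0  0  0  0  0  1]
Row reduction gives pivot columns h,t,q,i; rank = 4
Π count = n − r = 7 − 4 = 3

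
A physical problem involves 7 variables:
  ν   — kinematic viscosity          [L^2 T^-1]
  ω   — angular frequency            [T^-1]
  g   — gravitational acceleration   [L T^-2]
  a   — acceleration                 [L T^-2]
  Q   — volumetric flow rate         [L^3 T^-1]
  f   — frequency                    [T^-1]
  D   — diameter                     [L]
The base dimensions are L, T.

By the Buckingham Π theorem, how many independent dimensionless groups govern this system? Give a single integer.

Exponent matrix [L,T] × [ν,ω,g,a,Q,f,D]:
  L: [ 2  0  1  1  3  0  1]
  T: [-1 -1 -2 -2 -1 -1  0]
Row reduction gives pivot columns ν,ω; rank = 2
n=7, r=2 ⇒ 5 dimensionless groups

5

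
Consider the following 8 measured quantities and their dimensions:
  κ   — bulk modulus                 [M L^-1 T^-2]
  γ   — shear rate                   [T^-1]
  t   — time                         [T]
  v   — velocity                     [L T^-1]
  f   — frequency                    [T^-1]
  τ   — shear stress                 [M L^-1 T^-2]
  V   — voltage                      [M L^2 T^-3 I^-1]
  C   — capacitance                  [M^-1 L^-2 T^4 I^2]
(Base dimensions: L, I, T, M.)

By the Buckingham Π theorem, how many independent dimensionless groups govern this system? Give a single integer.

4

Exponent matrix [L,I,T,M] × [κ,γ,t,v,f,τ,V,C]:
  L: [-1  0  0  1  0 -1  2 -2]
  I: [ 0  0  0  0  0  0 -1  2]
  T: [-2 -1  1 -1 -1 -2 -3  4]
  M: [ 1  0  0  0  0  1  1 -1]
Row reduction gives pivot columns κ,γ,v,V; rank = 4
n=8, r=4 ⇒ 4 dimensionless groups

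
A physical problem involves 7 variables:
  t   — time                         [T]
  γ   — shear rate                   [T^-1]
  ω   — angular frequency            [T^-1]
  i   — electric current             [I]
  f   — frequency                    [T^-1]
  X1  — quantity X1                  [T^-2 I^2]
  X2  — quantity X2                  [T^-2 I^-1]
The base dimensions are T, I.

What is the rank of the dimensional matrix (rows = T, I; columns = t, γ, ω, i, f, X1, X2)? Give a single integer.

2

Write exponents as rows T,I / cols t,γ,ω,i,f,X1,X2:
  T: [ 1 -1 -1  0 -1 -2 -2]
  I: [ 0  0  0  1  0  2 -1]
Echelon form has 2 nonzero rows (pivots: t,i)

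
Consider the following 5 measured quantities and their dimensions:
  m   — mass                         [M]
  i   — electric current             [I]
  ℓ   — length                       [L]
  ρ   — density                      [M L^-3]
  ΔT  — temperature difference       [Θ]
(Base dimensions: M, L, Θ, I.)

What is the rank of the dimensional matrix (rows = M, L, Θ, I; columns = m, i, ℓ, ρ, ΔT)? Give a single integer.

4

Exponent matrix [M,L,Θ,I] × [m,i,ℓ,ρ,ΔT]:
  M: [ 1  0  0  1  0]
  L: [ 0  0  1 -3  0]
  Θ: [ 0  0  0  0  1]
  I: [ 0  1  0  0  0]
Echelon form has 4 nonzero rows (pivots: m,i,ℓ,ΔT)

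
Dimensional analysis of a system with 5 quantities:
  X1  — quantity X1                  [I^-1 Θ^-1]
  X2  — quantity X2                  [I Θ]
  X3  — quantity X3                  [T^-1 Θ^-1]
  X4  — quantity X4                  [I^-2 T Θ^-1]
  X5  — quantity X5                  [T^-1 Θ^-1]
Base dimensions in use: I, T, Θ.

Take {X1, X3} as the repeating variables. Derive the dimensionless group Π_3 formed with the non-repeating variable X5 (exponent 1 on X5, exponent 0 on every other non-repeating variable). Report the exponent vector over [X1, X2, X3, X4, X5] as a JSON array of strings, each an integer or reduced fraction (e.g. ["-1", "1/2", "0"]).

Exponent matrix [I,T,Θ] × [X1,X2,X3,X4,X5]:
  I: [-1  1  0 -2  0]
  T: [ 0  0 -1  1 -1]
  Θ: [-1  1 -1 -1 -1]
Row reduction gives pivot columns X1,X3; rank = 2
Pivot set = {X1,X3}, free = {X2,X4,X5}
RREF:
  r0: [   1   -1    0    2    0]
  r1: [   0    0    1   -1    1]
  r2: [   0    0    0    0    0]
Fix exponent of X5 at 1, X2 at 0, X4 at 0; solve each RREF row for its pivot's exponent:
  r0: exp(X1) + (0)·1 = 0 ⇒ exp(X1) = 0
  r1: exp(X3) + (1)·1 = 0 ⇒ exp(X3) = -1
Π_3 = X3^-1 · X5

["0", "0", "-1", "0", "1"]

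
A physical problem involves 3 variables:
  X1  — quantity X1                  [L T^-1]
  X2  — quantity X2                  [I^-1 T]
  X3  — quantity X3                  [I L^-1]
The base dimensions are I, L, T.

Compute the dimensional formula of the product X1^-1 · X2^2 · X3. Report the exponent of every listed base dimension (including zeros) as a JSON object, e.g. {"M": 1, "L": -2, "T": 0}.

{"I": -1, "L": -2, "T": 3}

Write exponents as rows I,L,T / cols X1,X2,X3:
  I: [ 0 -1  1]
  L: [ 1  0 -1]
  T: [-1  1  0]
  [I]: (-1)·0+(2)·-1+(1)·1 = -1
  [L]: (-1)·1+(2)·0+(1)·-1 = -2
  [T]: (-1)·-1+(2)·1+(1)·0 = 3
⇒ I^-1 L^-2 T^3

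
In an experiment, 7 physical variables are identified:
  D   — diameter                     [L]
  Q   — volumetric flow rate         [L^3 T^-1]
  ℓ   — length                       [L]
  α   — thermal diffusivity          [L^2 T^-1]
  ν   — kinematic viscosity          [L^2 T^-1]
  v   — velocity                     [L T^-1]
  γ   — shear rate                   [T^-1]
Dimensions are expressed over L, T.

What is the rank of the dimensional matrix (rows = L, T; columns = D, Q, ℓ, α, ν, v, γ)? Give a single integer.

Dimensional matrix (L×T by D×Q×ℓ×α×ν×v×γ):
  L: [ 1  3  1  2  2  1  0]
  T: [ 0 -1  0 -1 -1 -1 -1]
Row reduction gives pivot columns D,Q; rank = 2

2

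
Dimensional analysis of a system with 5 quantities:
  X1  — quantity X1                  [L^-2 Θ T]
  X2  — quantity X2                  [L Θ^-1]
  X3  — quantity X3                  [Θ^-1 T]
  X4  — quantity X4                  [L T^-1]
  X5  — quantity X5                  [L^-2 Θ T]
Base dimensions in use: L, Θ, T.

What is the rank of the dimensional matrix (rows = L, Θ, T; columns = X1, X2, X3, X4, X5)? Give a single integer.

Exponent matrix [L,Θ,T] × [X1,X2,X3,X4,X5]:
  L: [-2  1  0  1 -2]
  Θ: [ 1 -1 -1  0  1]
  T: [ 1  0  1 -1  1]
Echelon form has 2 nonzero rows (pivots: X1,X2)

2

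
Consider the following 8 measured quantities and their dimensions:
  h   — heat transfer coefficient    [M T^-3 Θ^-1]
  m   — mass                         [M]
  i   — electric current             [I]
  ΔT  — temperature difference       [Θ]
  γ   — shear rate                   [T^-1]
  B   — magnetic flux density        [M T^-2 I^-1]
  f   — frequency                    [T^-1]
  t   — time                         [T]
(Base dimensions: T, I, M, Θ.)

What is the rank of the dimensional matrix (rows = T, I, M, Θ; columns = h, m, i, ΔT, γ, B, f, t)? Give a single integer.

Write exponents as rows T,I,M,Θ / cols h,m,i,ΔT,γ,B,f,t:
  T: [-3  0  0  0 -1 -2 -1  1]
  I: [ 0  0  1  0  0 -1  0  0]
  M: [ 1  1  0  0  0  1  0  0]
  Θ: [-1  0  0  1  0  0  0  0]
RREF → pivots at {h,m,i,ΔT} ⇒ r = 4

4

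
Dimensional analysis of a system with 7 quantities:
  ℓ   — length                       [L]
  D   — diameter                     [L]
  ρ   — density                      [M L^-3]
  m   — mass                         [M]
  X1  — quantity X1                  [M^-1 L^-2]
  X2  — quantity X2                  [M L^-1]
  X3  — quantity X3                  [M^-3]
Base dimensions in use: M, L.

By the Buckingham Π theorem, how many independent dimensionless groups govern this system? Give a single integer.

5

Write exponents as rows M,L / cols ℓ,D,ρ,m,X1,X2,X3:
  M: [ 0  0  1  1 -1  1 -3]
  L: [ 1  1 -3  0 -2 -1  0]
Echelon form has 2 nonzero rows (pivots: ℓ,ρ)
7 vars − rank 2 = 5 Π groups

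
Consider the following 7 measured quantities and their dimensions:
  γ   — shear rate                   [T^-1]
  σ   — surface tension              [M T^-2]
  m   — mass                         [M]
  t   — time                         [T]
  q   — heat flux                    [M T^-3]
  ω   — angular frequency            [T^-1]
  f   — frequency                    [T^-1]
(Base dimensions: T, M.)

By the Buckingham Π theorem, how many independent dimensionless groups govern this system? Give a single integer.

Dimensional matrix (T×M by γ×σ×m×t×q×ω×f):
  T: [-1 -2  0  1 -3 -1 -1]
  M: [ 0  1  1  0  1  0  0]
RREF → pivots at {γ,σ} ⇒ r = 2
n=7, r=2 ⇒ 5 dimensionless groups

5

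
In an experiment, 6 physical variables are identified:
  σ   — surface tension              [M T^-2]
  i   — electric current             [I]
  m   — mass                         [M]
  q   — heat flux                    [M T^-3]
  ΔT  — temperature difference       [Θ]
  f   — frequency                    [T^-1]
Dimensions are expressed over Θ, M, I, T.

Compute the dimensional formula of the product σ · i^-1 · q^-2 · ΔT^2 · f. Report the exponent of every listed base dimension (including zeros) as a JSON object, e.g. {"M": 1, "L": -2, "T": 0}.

{"Θ": 2, "M": -1, "I": -1, "T": 3}

Exponent matrix [Θ,M,I,T] × [σ,i,m,q,ΔT,f]:
  Θ: [ 0  0  0  0  1  0]
  M: [ 1  0  1  1  0  0]
  I: [ 0  1  0  0  0  0]
  T: [-2  0  0 -3  0 -1]
  [Θ]: (1)·0+(-1)·0+(-2)·0+(2)·1+(1)·0 = 2
  [M]: (1)·1+(-1)·0+(-2)·1+(2)·0+(1)·0 = -1
  [I]: (1)·0+(-1)·1+(-2)·0+(2)·0+(1)·0 = -1
  [T]: (1)·-2+(-1)·0+(-2)·-3+(2)·0+(1)·-1 = 3
⇒ Θ^2 M^-1 I^-1 T^3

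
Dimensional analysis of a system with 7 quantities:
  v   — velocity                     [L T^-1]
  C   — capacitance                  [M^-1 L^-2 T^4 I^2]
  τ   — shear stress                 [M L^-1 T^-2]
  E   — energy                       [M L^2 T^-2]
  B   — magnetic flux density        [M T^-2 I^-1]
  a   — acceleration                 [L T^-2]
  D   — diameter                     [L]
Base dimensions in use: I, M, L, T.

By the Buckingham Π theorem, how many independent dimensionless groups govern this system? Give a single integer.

3

Write exponents as rows I,M,L,T / cols v,C,τ,E,B,a,D:
  I: [ 0  2  0  0 -1  0  0]
  M: [ 0 -1  1  1  1  0  0]
  L: [ 1 -2 -1  2  0  1  1]
  T: [-1  4 -2 -2 -2 -2  0]
Echelon form has 4 nonzero rows (pivots: v,C,τ,E)
7 vars − rank 4 = 3 Π groups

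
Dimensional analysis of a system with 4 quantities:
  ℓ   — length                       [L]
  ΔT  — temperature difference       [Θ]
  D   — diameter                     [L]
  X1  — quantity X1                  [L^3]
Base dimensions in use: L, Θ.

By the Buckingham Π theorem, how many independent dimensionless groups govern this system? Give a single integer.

2

Exponent matrix [L,Θ] × [ℓ,ΔT,D,X1]:
  L: [ 1  0  1  3]
  Θ: [ 0  1  0  0]
Row reduction gives pivot columns ℓ,ΔT; rank = 2
n=4, r=2 ⇒ 2 dimensionless groups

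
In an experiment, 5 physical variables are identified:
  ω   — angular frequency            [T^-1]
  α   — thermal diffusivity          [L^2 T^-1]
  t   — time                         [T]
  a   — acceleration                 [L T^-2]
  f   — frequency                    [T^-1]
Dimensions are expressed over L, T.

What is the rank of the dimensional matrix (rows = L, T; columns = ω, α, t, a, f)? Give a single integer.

2

Dimensional matrix (L×T by ω×α×t×a×f):
  L: [ 0  2  0  1  0]
  T: [-1 -1  1 -2 -1]
Row reduction gives pivot columns ω,α; rank = 2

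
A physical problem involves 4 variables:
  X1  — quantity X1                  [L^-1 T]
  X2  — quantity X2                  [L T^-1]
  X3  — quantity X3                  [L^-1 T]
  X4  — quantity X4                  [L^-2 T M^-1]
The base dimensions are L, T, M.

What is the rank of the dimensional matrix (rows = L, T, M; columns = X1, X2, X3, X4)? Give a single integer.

Write exponents as rows L,T,M / cols X1,X2,X3,X4:
  L: [-1  1 -1 -2]
  T: [ 1 -1  1  1]
  M: [ 0  0  0 -1]
Row reduction gives pivot columns X1,X4; rank = 2

2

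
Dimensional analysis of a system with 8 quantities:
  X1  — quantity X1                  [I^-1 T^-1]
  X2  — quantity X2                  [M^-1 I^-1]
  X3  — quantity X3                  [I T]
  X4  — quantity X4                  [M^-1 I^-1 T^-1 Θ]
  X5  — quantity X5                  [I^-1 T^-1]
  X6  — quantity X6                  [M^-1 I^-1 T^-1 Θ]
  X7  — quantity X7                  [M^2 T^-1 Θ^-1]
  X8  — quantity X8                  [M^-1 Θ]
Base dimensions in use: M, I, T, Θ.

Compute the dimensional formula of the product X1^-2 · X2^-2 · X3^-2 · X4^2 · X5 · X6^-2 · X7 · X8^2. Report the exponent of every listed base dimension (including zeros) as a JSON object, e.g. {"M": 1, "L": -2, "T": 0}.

Exponent matrix [M,I,T,Θ] × [X1,X2,X3,X4,X5,X6,X7,X8]:
  M: [ 0 -1  0 -1  0 -1  2 -1]
  I: [-1 -1  1 -1 -1 -1  0  0]
  T: [-1  0  1 -1 -1 -1 -1  0]
  Θ: [ 0  0  0  1  0  1 -1  1]
  [M]: (-2)·0+(-2)·-1+(-2)·0+(2)·-1+(1)·0+(-2)·-1+(1)·2+(2)·-1 = 2
  [I]: (-2)·-1+(-2)·-1+(-2)·1+(2)·-1+(1)·-1+(-2)·-1+(1)·0+(2)·0 = 1
  [T]: (-2)·-1+(-2)·0+(-2)·1+(2)·-1+(1)·-1+(-2)·-1+(1)·-1+(2)·0 = -2
  [Θ]: (-2)·0+(-2)·0+(-2)·0+(2)·1+(1)·0+(-2)·1+(1)·-1+(2)·1 = 1
⇒ M^2 I T^-2 Θ

{"M": 2, "I": 1, "T": -2, "Θ": 1}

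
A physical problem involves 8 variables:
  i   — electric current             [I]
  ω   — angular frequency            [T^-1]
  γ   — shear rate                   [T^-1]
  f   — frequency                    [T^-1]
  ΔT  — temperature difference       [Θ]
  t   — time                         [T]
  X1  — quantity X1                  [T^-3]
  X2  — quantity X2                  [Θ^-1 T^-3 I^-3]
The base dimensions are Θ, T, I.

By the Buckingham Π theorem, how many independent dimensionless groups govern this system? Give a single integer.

5

Exponent matrix [Θ,T,I] × [i,ω,γ,f,ΔT,t,X1,X2]:
  Θ: [ 0  0  0  0  1  0  0 -1]
  T: [ 0 -1 -1 -1  0  1 -3 -3]
  I: [ 1  0  0  0  0  0  0 -3]
RREF → pivots at {i,ω,ΔT} ⇒ r = 3
n=8, r=3 ⇒ 5 dimensionless groups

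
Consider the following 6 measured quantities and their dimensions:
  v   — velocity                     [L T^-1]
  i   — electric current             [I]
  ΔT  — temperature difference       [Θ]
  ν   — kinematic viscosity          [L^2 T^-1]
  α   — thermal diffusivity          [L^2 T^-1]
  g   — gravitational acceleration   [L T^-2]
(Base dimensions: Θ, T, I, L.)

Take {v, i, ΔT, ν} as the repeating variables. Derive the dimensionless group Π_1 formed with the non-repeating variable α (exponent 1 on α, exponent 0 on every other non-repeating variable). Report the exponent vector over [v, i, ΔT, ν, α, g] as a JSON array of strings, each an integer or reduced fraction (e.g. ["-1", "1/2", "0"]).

Dimensional matrix (Θ×T×I×L by v×i×ΔT×ν×α×g):
  Θ: [ 0  0  1  0  0  0]
  T: [-1  0  0 -1 -1 -2]
  I: [ 0  1  0  0  0  0]
  L: [ 1  0  0  2  2  1]
Row reduction gives pivot columns v,i,ΔT,ν; rank = 4
Pivot set = {v,i,ΔT,ν}, free = {α,g}
RREF:
  r0: [   1    0    0    0    0    3]
  r1: [   0    1    0    0    0    0]
  r2: [   0    0    1    0    0    0]
  r3: [   0    0    0    1    1   -1]
Fix exponent of α at 1, g at 0; solve each RREF row for its pivot's exponent:
  r0: exp(v) + (0)·1 = 0 ⇒ exp(v) = 0
  r1: exp(i) + (0)·1 = 0 ⇒ exp(i) = 0
  r2: exp(ΔT) + (0)·1 = 0 ⇒ exp(ΔT) = 0
  r3: exp(ν) + (1)·1 = 0 ⇒ exp(ν) = -1
Π_1 = ν^-1 · α

["0", "0", "0", "-1", "1", "0"]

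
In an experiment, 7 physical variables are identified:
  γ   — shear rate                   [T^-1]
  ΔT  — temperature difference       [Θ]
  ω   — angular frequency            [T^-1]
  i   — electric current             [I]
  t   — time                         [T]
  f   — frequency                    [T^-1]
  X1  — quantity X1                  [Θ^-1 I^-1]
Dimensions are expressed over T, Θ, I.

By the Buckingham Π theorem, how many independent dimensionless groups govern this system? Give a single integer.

4

Dimensional matrix (T×Θ×I by γ×ΔT×ω×i×t×f×X1):
  T: [-1  0 -1  0  1 -1  0]
  Θ: [ 0  1  0  0  0  0 -1]
  I: [ 0  0  0  1  0  0 -1]
RREF → pivots at {γ,ΔT,i} ⇒ r = 3
Π count = n − r = 7 − 3 = 4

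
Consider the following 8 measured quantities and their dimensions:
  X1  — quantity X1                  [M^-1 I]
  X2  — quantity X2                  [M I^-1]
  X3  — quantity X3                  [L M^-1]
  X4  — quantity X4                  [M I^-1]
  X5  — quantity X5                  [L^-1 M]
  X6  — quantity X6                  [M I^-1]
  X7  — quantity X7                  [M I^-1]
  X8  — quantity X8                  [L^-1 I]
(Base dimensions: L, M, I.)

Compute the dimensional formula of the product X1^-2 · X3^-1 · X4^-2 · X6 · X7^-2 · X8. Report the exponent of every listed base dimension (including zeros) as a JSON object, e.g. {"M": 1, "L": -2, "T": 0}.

{"L": -2, "M": 0, "I": 2}

Dimensional matrix (L×M×I by X1×X2×X3×X4×X5×X6×X7×X8):
  L: [ 0  0  1  0 -1  0  0 -1]
  M: [-1  1 -1  1  1  1  1  0]
  I: [ 1 -1  0 -1  0 -1 -1  1]
  [L]: (-2)·0+(-1)·1+(-2)·0+(1)·0+(-2)·0+(1)·-1 = -2
  [M]: (-2)·-1+(-1)·-1+(-2)·1+(1)·1+(-2)·1+(1)·0 = 0
  [I]: (-2)·1+(-1)·0+(-2)·-1+(1)·-1+(-2)·-1+(1)·1 = 2
⇒ L^-2 I^2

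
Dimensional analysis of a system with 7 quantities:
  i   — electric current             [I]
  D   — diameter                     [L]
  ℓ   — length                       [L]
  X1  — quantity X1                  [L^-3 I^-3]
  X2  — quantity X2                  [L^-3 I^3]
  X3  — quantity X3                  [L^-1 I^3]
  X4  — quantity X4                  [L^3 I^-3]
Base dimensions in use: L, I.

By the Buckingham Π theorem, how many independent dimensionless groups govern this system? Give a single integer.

Write exponents as rows L,I / cols i,D,ℓ,X1,X2,X3,X4:
  L: [ 0  1  1 -3 -3 -1  3]
  I: [ 1  0  0 -3  3  3 -3]
Row reduction gives pivot columns i,D; rank = 2
Π count = n − r = 7 − 2 = 5

5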